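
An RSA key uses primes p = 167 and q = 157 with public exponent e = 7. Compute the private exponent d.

φ(n) = (p−1)(q−1) = 166·156 = 25896.
Need d with 7·d ≡ 1 (mod 25896). Apply the extended Euclidean algorithm:
25896 = 3699·7 + 3
7 = 2·3 + 1
3 = 3·1 + 0
Back-substitute:
1 = 7 − 2·3
1 = −2·25896 + 7399·7
So 7·7399 ≡ 1 (mod 25896), hence d = 7399.

7399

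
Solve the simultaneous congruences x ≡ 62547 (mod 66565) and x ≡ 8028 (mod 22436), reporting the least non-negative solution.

Write x = 62547 + 66565·k. Then 66565·k ≡ 8028 − 62547 ≡ 12789 (mod 22436).
Need 66565⁻¹ mod 22436. Extended Euclid on (22436, 21693):
22436 = 1×21693 + 743
21693 = 29×743 + 146
743 = 5×146 + 13
146 = 11×13 + 3
13 = 4×3 + 1
3 = 3×1 + 0
Back-substitute:
1 = 13 − 4·3
1 = −4·146 + 45·13
1 = 45·743 − 229·146
1 = −229·21693 + 6686·743
1 = 6686·22436 − 6915·21693
66565⁻¹ ≡ 15521 (mod 22436), so k ≡ 15521·12789 ≡ 6777 (mod 22436).
x = 62547 + 66565·6777 = 451173552.

451173552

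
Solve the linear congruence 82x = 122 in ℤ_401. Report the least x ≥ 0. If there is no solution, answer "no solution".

246

First find gcd(82, 401):
401 = 4×82 + 73
82 = 1×73 + 9
73 = 8×9 + 1
9 = 9×1 + 0
gcd = 1, so a unique solution mod 401 exists.
Back-substitute for the Bézout coefficients:
1 = 73 − 8·9
1 = −8·82 + 9·73
1 = 9·401 − 44·82
So 82·(-44) ≡ 1 (mod 401), giving 82⁻¹ ≡ 357.
x ≡ 82⁻¹·122 ≡ 357·122 ≡ 246 (mod 401).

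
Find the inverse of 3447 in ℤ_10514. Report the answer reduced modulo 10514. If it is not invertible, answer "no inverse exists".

8083

Apply the Euclidean algorithm to 10514 and 3447:
10514 = 3·3447 + 173
3447 = 19·173 + 160
173 = 1·160 + 13
160 = 12·13 + 4
13 = 3·4 + 1
4 = 4·1 + 0
gcd = 1, so the inverse exists. Back-substitute:
1 = 13 − 3·4
1 = −3·160 + 37·13
1 = 37·173 − 40·160
1 = −40·3447 + 797·173
1 = 797·10514 − 2431·3447
Hence 3447⁻¹ ≡ -2431 ≡ 8083 (mod 10514).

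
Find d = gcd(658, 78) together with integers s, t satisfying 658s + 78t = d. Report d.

2

Repeated division:
658 = 8·78 + 34
78 = 2·34 + 10
34 = 3·10 + 4
10 = 2·4 + 2
4 = 2·2 + 0
gcd(658, 78) = 2.
Working backward:
2 = 10 − 2·4
2 = −2·34 + 7·10
2 = 7·78 − 16·34
2 = −16·658 + 135·78
So 2 = (-16)·658 + (135)·78.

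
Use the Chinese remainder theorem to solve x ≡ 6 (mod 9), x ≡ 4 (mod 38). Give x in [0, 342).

Write x = 6 + 9·k. Then 9·k ≡ 4 − 6 ≡ 36 (mod 38).
Need 9⁻¹ mod 38. Extended Euclid on (38, 9):
38 = 4×9 + 2
9 = 4×2 + 1
2 = 2×1 + 0
Back-substitute:
1 = 9 − 4·2
1 = −4·38 + 17·9
9⁻¹ ≡ 17 (mod 38), so k ≡ 17·36 ≡ 4 (mod 38).
x = 6 + 9·4 = 42.

42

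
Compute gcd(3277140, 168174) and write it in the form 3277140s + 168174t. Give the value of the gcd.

Apply Euclid's algorithm to 3277140 and 168174:
3277140 = 19×168174 + 81834
168174 = 2×81834 + 4506
81834 = 18×4506 + 726
4506 = 6×726 + 150
726 = 4×150 + 126
150 = 1×126 + 24
126 = 5×24 + 6
24 = 4×6 + 0
gcd(3277140, 168174) = 6.
Back-substituting:
6 = 126 − 5·24
6 = −5·150 + 6·126
6 = 6·726 − 29·150
6 = −29·4506 + 180·726
6 = 180·81834 − 3269·4506
6 = −3269·168174 + 6718·81834
6 = 6718·3277140 − 130911·168174
So 6 = (6718)·3277140 + (-130911)·168174.

6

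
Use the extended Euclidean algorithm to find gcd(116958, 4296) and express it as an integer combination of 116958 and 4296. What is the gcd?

Repeated division:
116958 = 27*4296 + 966
4296 = 4*966 + 432
966 = 2*432 + 102
432 = 4*102 + 24
102 = 4*24 + 6
24 = 4*6 + 0
gcd(116958, 4296) = 6.
Express as a combination:
6 = 102 − 4·24
6 = −4·432 + 17·102
6 = 17·966 − 38·432
6 = −38·4296 + 169·966
6 = 169·116958 − 4601·4296
So 6 = (169)·116958 + (-4601)·4296.

6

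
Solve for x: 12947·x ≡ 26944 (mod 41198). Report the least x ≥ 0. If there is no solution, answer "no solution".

21360

First find gcd(12947, 41198):
41198 = 3×12947 + 2357
12947 = 5×2357 + 1162
2357 = 2×1162 + 33
1162 = 35×33 + 7
33 = 4×7 + 5
7 = 1×5 + 2
5 = 2×2 + 1
2 = 2×1 + 0
gcd = 1, so a unique solution mod 41198 exists.
Back-substitute for the Bézout coefficients:
1 = 5 − 2·2
1 = −2·7 + 3·5
1 = 3·33 − 14·7
1 = −14·1162 + 493·33
1 = 493·2357 − 1000·1162
1 = −1000·12947 + 5493·2357
1 = 5493·41198 − 17479·12947
So 12947·(-17479) ≡ 1 (mod 41198), giving 12947⁻¹ ≡ 23719.
x ≡ 12947⁻¹·26944 ≡ 23719·26944 ≡ 21360 (mod 41198).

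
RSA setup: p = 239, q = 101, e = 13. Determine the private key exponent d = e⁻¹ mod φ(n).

φ(n) = (p−1)(q−1) = 238·100 = 23800.
Need d with 13·d ≡ 1 (mod 23800). Apply the extended Euclidean algorithm:
23800 = 1830*13 + 10
13 = 1*10 + 3
10 = 3*3 + 1
3 = 3*1 + 0
Back-substitute:
1 = 10 − 3·3
1 = −3·13 + 4·10
1 = 4·23800 − 7323·13
So 13·(-7323) ≡ 1 (mod 23800), hence d ≡ -7323 ≡ 16477 (mod 23800).

16477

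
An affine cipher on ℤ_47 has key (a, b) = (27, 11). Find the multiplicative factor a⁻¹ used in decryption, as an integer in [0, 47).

7

Run Euclid on (47, 27):
47 = 1×27 + 20
27 = 1×20 + 7
20 = 2×7 + 6
7 = 1×6 + 1
6 = 6×1 + 0
gcd = 1, so the inverse exists. Back-substitute:
1 = 7 − 6
1 = −20 + 3·7
1 = 3·27 − 4·20
1 = −4·47 + 7·27
So 27·7 ≡ 1 (mod 47).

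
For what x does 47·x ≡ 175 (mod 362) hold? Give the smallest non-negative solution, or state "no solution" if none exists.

281

First find gcd(47, 362):
362 = 7×47 + 33
47 = 1×33 + 14
33 = 2×14 + 5
14 = 2×5 + 4
5 = 1×4 + 1
4 = 4×1 + 0
gcd = 1, so a unique solution mod 362 exists.
Back-substitute for the Bézout coefficients:
1 = 5 − 4
1 = −14 + 3·5
1 = 3·33 − 7·14
1 = −7·47 + 10·33
1 = 10·362 − 77·47
So 47·(-77) ≡ 1 (mod 362), giving 47⁻¹ ≡ 285.
x ≡ 47⁻¹·175 ≡ 285·175 ≡ 281 (mod 362).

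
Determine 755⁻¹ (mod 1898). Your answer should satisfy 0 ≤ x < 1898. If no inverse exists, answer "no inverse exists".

1717

Extended Euclidean algorithm:
1898 = 2·755 + 388
755 = 1·388 + 367
388 = 1·367 + 21
367 = 17·21 + 10
21 = 2·10 + 1
10 = 10·1 + 0
gcd = 1, so the inverse exists. Back-substitute:
1 = 21 − 2·10
1 = −2·367 + 35·21
1 = 35·388 − 37·367
1 = −37·755 + 72·388
1 = 72·1898 − 181·755
Thus 755·(-181) ≡ 1 (mod 1898); reducing, -181 mod 1898 = 1717.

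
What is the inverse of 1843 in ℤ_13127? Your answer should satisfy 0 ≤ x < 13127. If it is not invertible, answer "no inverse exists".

9003

gcd(13127, 1843) by repeated division:
13127 = 7·1843 + 226
1843 = 8·226 + 35
226 = 6·35 + 16
35 = 2·16 + 3
16 = 5·3 + 1
3 = 3·1 + 0
gcd = 1, so the inverse exists. Back-substitute:
1 = 16 − 5·3
1 = −5·35 + 11·16
1 = 11·226 − 71·35
1 = −71·1843 + 579·226
1 = 579·13127 − 4124·1843
So 1843·(-4124) ≡ 1 (mod 13127), and -4124 ≡ 9003 (mod 13127).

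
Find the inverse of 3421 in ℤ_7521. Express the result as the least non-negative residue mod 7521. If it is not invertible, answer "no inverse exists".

4918

Run Euclid on (7521, 3421):
7521 = 2·3421 + 679
3421 = 5·679 + 26
679 = 26·26 + 3
26 = 8·3 + 2
3 = 1·2 + 1
2 = 2·1 + 0
Since gcd(3421, 7521) = 1, back-substitute to write 1 as a combination:
1 = 3 − 2
1 = −26 + 9·3
1 = 9·679 − 235·26
1 = −235·3421 + 1184·679
1 = 1184·7521 − 2603·3421
Thus 3421·(-2603) ≡ 1 (mod 7521); reducing, -2603 mod 7521 = 4918.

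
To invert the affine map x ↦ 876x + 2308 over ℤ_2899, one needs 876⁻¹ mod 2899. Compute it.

2439

Extended Euclidean algorithm:
2899 = 3*876 + 271
876 = 3*271 + 63
271 = 4*63 + 19
63 = 3*19 + 6
19 = 3*6 + 1
6 = 6*1 + 0
The gcd is 1. Working backward:
1 = 19 − 3·6
1 = −3·63 + 10·19
1 = 10·271 − 43·63
1 = −43·876 + 139·271
1 = 139·2899 − 460·876
Thus 876·(-460) ≡ 1 (mod 2899); reducing, -460 mod 2899 = 2439.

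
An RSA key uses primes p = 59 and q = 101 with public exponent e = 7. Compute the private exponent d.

4143

φ(n) = (p−1)(q−1) = 58·100 = 5800.
Need d with 7·d ≡ 1 (mod 5800). Apply the extended Euclidean algorithm:
5800 = 828×7 + 4
7 = 1×4 + 3
4 = 1×3 + 1
3 = 3×1 + 0
Back-substitute:
1 = 4 − 3
1 = −7 + 2·4
1 = 2·5800 − 1657·7
So 7·(-1657) ≡ 1 (mod 5800), hence d ≡ -1657 ≡ 4143 (mod 5800).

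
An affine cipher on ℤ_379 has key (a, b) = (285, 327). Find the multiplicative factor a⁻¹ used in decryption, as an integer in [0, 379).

Extended Euclidean algorithm:
379 = 1*285 + 94
285 = 3*94 + 3
94 = 31*3 + 1
3 = 3*1 + 0
The gcd is 1. Working backward:
1 = 94 − 31·3
1 = −31·285 + 94·94
1 = 94·379 − 125·285
Thus 285·(-125) ≡ 1 (mod 379); reducing, -125 mod 379 = 254.

254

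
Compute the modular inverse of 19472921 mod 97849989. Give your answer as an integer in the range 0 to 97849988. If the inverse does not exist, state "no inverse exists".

Extended Euclidean algorithm:
97849989 = 5×19472921 + 485384
19472921 = 40×485384 + 57561
485384 = 8×57561 + 24896
57561 = 2×24896 + 7769
24896 = 3×7769 + 1589
7769 = 4×1589 + 1413
1589 = 1×1413 + 176
1413 = 8×176 + 5
176 = 35×5 + 1
5 = 5×1 + 0
The gcd is 1. Working backward:
1 = 176 − 35·5
1 = −35·1413 + 281·176
1 = 281·1589 − 316·1413
1 = −316·7769 + 1545·1589
1 = 1545·24896 − 4951·7769
1 = −4951·57561 + 11447·24896
1 = 11447·485384 − 96527·57561
1 = −96527·19472921 + 3872527·485384
1 = 3872527·97849989 − 19459162·19472921
Thus 19472921·(-19459162) ≡ 1 (mod 97849989); reducing, -19459162 mod 97849989 = 78390827.

78390827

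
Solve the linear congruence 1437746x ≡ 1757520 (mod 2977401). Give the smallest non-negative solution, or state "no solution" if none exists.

1090755

First find gcd(1437746, 2977401):
2977401 = 2*1437746 + 101909
1437746 = 14*101909 + 11020
101909 = 9*11020 + 2729
11020 = 4*2729 + 104
2729 = 26*104 + 25
104 = 4*25 + 4
25 = 6*4 + 1
4 = 4*1 + 0
gcd = 1, so a unique solution mod 2977401 exists.
Back-substitute for the Bézout coefficients:
1 = 25 − 6·4
1 = −6·104 + 25·25
1 = 25·2729 − 656·104
1 = −656·11020 + 2649·2729
1 = 2649·101909 − 24497·11020
1 = −24497·1437746 + 345607·101909
1 = 345607·2977401 − 715711·1437746
So 1437746·(-715711) ≡ 1 (mod 2977401), giving 1437746⁻¹ ≡ 2261690.
x ≡ 1437746⁻¹·1757520 ≡ 2261690·1757520 ≡ 1090755 (mod 2977401).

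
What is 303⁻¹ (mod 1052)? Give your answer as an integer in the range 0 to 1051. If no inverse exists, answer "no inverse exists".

Extended Euclidean algorithm:
1052 = 3*303 + 143
303 = 2*143 + 17
143 = 8*17 + 7
17 = 2*7 + 3
7 = 2*3 + 1
3 = 3*1 + 0
gcd = 1, so the inverse exists. Back-substitute:
1 = 7 − 2·3
1 = −2·17 + 5·7
1 = 5·143 − 42·17
1 = −42·303 + 89·143
1 = 89·1052 − 309·303
Hence 303⁻¹ ≡ -309 ≡ 743 (mod 1052).

743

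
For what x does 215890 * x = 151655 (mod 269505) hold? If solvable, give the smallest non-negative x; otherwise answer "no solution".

First find gcd(215890, 269505):
269505 = 1·215890 + 53615
215890 = 4·53615 + 1430
53615 = 37·1430 + 705
1430 = 2·705 + 20
705 = 35·20 + 5
20 = 4·5 + 0
gcd = 5 and 5 | 151655, so solutions exist. Divide through by 5: 43178x ≡ 30331 (mod 53901).
Now find 43178⁻¹ mod 53901:
53901 = 1·43178 + 10723
43178 = 4·10723 + 286
10723 = 37·286 + 141
286 = 2·141 + 4
141 = 35·4 + 1
4 = 4·1 + 0
Back-substitute:
1 = 141 − 35·4
1 = −35·286 + 71·141
1 = 71·10723 − 2662·286
1 = −2662·43178 + 10719·10723
1 = 10719·53901 − 13381·43178
So 43178·(-13381) ≡ 1 (mod 53901), i.e. 43178⁻¹ ≡ 40520.
Then x ≡ 40520·30331 ≡ 15419 (mod 53901); the smallest non-negative solution is x = 15419.

15419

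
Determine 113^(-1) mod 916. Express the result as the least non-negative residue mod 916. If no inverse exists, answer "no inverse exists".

381

Apply the Euclidean algorithm to 916 and 113:
916 = 8×113 + 12
113 = 9×12 + 5
12 = 2×5 + 2
5 = 2×2 + 1
2 = 2×1 + 0
gcd = 1, so the inverse exists. Back-substitute:
1 = 5 − 2·2
1 = −2·12 + 5·5
1 = 5·113 − 47·12
1 = −47·916 + 381·113
So 113·381 ≡ 1 (mod 916).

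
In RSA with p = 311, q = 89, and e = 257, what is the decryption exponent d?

15073

φ(n) = (p−1)(q−1) = 310·88 = 27280.
Need d with 257·d ≡ 1 (mod 27280). Apply the extended Euclidean algorithm:
27280 = 106*257 + 38
257 = 6*38 + 29
38 = 1*29 + 9
29 = 3*9 + 2
9 = 4*2 + 1
2 = 2*1 + 0
Back-substitute:
1 = 9 − 4·2
1 = −4·29 + 13·9
1 = 13·38 − 17·29
1 = −17·257 + 115·38
1 = 115·27280 − 12207·257
So 257·(-12207) ≡ 1 (mod 27280), hence d ≡ -12207 ≡ 15073 (mod 27280).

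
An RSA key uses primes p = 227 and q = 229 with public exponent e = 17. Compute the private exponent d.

φ(n) = (p−1)(q−1) = 226·228 = 51528.
Need d with 17·d ≡ 1 (mod 51528). Apply the extended Euclidean algorithm:
51528 = 3031×17 + 1
17 = 17×1 + 0
Back-substitute:
1 = 51528 − 3031·17
So 17·(-3031) ≡ 1 (mod 51528), hence d ≡ -3031 ≡ 48497 (mod 51528).

48497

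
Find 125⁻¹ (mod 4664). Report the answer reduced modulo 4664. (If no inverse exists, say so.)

597

Apply the Euclidean algorithm to 4664 and 125:
4664 = 37*125 + 39
125 = 3*39 + 8
39 = 4*8 + 7
8 = 1*7 + 1
7 = 7*1 + 0
gcd = 1, so the inverse exists. Back-substitute:
1 = 8 − 7
1 = −39 + 5·8
1 = 5·125 − 16·39
1 = −16·4664 + 597·125
So 125·597 ≡ 1 (mod 4664).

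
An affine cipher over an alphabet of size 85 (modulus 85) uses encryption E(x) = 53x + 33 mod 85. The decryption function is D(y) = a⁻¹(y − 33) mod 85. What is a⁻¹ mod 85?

77

gcd(85, 53) by repeated division:
85 = 1×53 + 32
53 = 1×32 + 21
32 = 1×21 + 11
21 = 1×11 + 10
11 = 1×10 + 1
10 = 10×1 + 0
Since gcd(53, 85) = 1, back-substitute to write 1 as a combination:
1 = 11 − 10
1 = −21 + 2·11
1 = 2·32 − 3·21
1 = −3·53 + 5·32
1 = 5·85 − 8·53
So 53·(-8) ≡ 1 (mod 85), and -8 ≡ 77 (mod 85).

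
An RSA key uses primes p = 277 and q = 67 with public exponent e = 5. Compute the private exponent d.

14573

φ(n) = (p−1)(q−1) = 276·66 = 18216.
Need d with 5·d ≡ 1 (mod 18216). Apply the extended Euclidean algorithm:
18216 = 3643×5 + 1
5 = 5×1 + 0
Back-substitute:
1 = 18216 − 3643·5
So 5·(-3643) ≡ 1 (mod 18216), hence d ≡ -3643 ≡ 14573 (mod 18216).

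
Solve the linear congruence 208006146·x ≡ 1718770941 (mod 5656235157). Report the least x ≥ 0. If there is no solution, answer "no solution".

First find gcd(208006146, 5656235157):
5656235157 = 27·208006146 + 40069215
208006146 = 5·40069215 + 7660071
40069215 = 5·7660071 + 1768860
7660071 = 4·1768860 + 584631
1768860 = 3·584631 + 14967
584631 = 39·14967 + 918
14967 = 16·918 + 279
918 = 3·279 + 81
279 = 3·81 + 36
81 = 2·36 + 9
36 = 4·9 + 0
gcd = 9 and 9 | 1718770941, so solutions exist. Divide through by 9: 23111794x ≡ 190974549 (mod 628470573).
Now find 23111794⁻¹ mod 628470573:
628470573 = 27*23111794 + 4452135
23111794 = 5*4452135 + 851119
4452135 = 5*851119 + 196540
851119 = 4*196540 + 64959
196540 = 3*64959 + 1663
64959 = 39*1663 + 102
1663 = 16*102 + 31
102 = 3*31 + 9
31 = 3*9 + 4
9 = 2*4 + 1
4 = 4*1 + 0
Back-substitute:
1 = 9 − 2·4
1 = −2·31 + 7·9
1 = 7·102 − 23·31
1 = −23·1663 + 375·102
1 = 375·64959 − 14648·1663
1 = −14648·196540 + 44319·64959
1 = 44319·851119 − 191924·196540
1 = −191924·4452135 + 1003939·851119
1 = 1003939·23111794 − 5211619·4452135
1 = −5211619·628470573 + 141717652·23111794
So 23111794⁻¹ ≡ 141717652 (mod 628470573).
Then x ≡ 141717652·190974549 ≡ 378720072 (mod 628470573); the smallest non-negative solution is x = 378720072.

378720072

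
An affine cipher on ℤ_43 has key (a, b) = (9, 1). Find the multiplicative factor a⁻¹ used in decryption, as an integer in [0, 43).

24

Run Euclid on (43, 9):
43 = 4·9 + 7
9 = 1·7 + 2
7 = 3·2 + 1
2 = 2·1 + 0
gcd = 1, so the inverse exists. Back-substitute:
1 = 7 − 3·2
1 = −3·9 + 4·7
1 = 4·43 − 19·9
Thus 9·(-19) ≡ 1 (mod 43); reducing, -19 mod 43 = 24.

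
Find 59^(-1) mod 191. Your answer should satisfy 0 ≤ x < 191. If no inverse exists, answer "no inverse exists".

68

Apply the Euclidean algorithm to 191 and 59:
191 = 3·59 + 14
59 = 4·14 + 3
14 = 4·3 + 2
3 = 1·2 + 1
2 = 2·1 + 0
gcd = 1, so the inverse exists. Back-substitute:
1 = 3 − 2
1 = −14 + 5·3
1 = 5·59 − 21·14
1 = −21·191 + 68·59
So 59·68 ≡ 1 (mod 191).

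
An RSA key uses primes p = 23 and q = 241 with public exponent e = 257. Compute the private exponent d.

φ(n) = (p−1)(q−1) = 22·240 = 5280.
Need d with 257·d ≡ 1 (mod 5280). Apply the extended Euclidean algorithm:
5280 = 20*257 + 140
257 = 1*140 + 117
140 = 1*117 + 23
117 = 5*23 + 2
23 = 11*2 + 1
2 = 2*1 + 0
Back-substitute:
1 = 23 − 11·2
1 = −11·117 + 56·23
1 = 56·140 − 67·117
1 = −67·257 + 123·140
1 = 123·5280 − 2527·257
So 257·(-2527) ≡ 1 (mod 5280), hence d ≡ -2527 ≡ 2753 (mod 5280).

2753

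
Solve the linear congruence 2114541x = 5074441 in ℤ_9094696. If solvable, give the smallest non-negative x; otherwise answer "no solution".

no solution

gcd(2114541, 9094696):
9094696 = 4*2114541 + 636532
2114541 = 3*636532 + 204945
636532 = 3*204945 + 21697
204945 = 9*21697 + 9672
21697 = 2*9672 + 2353
9672 = 4*2353 + 260
2353 = 9*260 + 13
260 = 20*13 + 0
gcd = 13, but 13 ∤ 5074441, so the congruence has no solution.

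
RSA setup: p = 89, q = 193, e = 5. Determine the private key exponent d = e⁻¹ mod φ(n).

13517

φ(n) = (p−1)(q−1) = 88·192 = 16896.
Need d with 5·d ≡ 1 (mod 16896). Apply the extended Euclidean algorithm:
16896 = 3379*5 + 1
5 = 5*1 + 0
Back-substitute:
1 = 16896 − 3379·5
So 5·(-3379) ≡ 1 (mod 16896), hence d ≡ -3379 ≡ 13517 (mod 16896).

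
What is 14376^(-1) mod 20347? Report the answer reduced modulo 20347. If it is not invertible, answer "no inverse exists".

Run Euclid on (20347, 14376):
20347 = 1·14376 + 5971
14376 = 2·5971 + 2434
5971 = 2·2434 + 1103
2434 = 2·1103 + 228
1103 = 4·228 + 191
228 = 1·191 + 37
191 = 5·37 + 6
37 = 6·6 + 1
6 = 6·1 + 0
gcd = 1, so the inverse exists. Back-substitute:
1 = 37 − 6·6
1 = −6·191 + 31·37
1 = 31·228 − 37·191
1 = −37·1103 + 179·228
1 = 179·2434 − 395·1103
1 = −395·5971 + 969·2434
1 = 969·14376 − 2333·5971
1 = −2333·20347 + 3302·14376
So 14376·3302 ≡ 1 (mod 20347).

3302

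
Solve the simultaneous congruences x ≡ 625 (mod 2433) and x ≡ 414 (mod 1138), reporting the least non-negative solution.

1725622

Write x = 625 + 2433·k. Then 2433·k ≡ 414 − 625 ≡ 927 (mod 1138).
Need 2433⁻¹ mod 1138. Extended Euclid on (1138, 157):
1138 = 7·157 + 39
157 = 4·39 + 1
39 = 39·1 + 0
Back-substitute:
1 = 157 − 4·39
1 = −4·1138 + 29·157
2433⁻¹ ≡ 29 (mod 1138), so k ≡ 29·927 ≡ 709 (mod 1138).
x = 625 + 2433·709 = 1725622.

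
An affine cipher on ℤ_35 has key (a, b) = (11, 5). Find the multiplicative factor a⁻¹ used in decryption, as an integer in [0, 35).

16

Apply the Euclidean algorithm to 35 and 11:
35 = 3×11 + 2
11 = 5×2 + 1
2 = 2×1 + 0
gcd = 1, so the inverse exists. Back-substitute:
1 = 11 − 5·2
1 = −5·35 + 16·11
So 11·16 ≡ 1 (mod 35).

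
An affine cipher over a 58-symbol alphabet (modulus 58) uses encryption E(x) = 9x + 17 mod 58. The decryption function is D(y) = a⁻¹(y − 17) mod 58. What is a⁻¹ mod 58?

13

gcd(58, 9) by repeated division:
58 = 6*9 + 4
9 = 2*4 + 1
4 = 4*1 + 0
The gcd is 1. Working backward:
1 = 9 − 2·4
1 = −2·58 + 13·9
So 9·13 ≡ 1 (mod 58).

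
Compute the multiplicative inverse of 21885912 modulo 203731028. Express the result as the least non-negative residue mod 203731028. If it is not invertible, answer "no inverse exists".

Euclidean algorithm on 203731028, 21885912:
203731028 = 9*21885912 + 6757820
21885912 = 3*6757820 + 1612452
6757820 = 4*1612452 + 308012
1612452 = 5*308012 + 72392
308012 = 4*72392 + 18444
72392 = 3*18444 + 17060
18444 = 1*17060 + 1384
17060 = 12*1384 + 452
1384 = 3*452 + 28
452 = 16*28 + 4
28 = 7*4 + 0
gcd(21885912, 203731028) = 4 ≠ 1, so 21885912 has no multiplicative inverse modulo 203731028.

no inverse exists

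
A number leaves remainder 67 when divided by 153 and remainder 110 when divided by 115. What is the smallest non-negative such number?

15520

Write x = 67 + 153·k. Then 153·k ≡ 110 − 67 ≡ 43 (mod 115).
Need 153⁻¹ mod 115. Extended Euclid on (115, 38):
115 = 3×38 + 1
38 = 38×1 + 0
Back-substitute:
1 = 115 − 3·38
153⁻¹ ≡ 112 (mod 115), so k ≡ 112·43 ≡ 101 (mod 115).
x = 67 + 153·101 = 15520.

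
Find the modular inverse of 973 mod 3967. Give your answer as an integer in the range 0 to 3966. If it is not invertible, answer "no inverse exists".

Extended Euclidean algorithm:
3967 = 4·973 + 75
973 = 12·75 + 73
75 = 1·73 + 2
73 = 36·2 + 1
2 = 2·1 + 0
Since gcd(973, 3967) = 1, back-substitute to write 1 as a combination:
1 = 73 − 36·2
1 = −36·75 + 37·73
1 = 37·973 − 480·75
1 = −480·3967 + 1957·973
So 973·1957 ≡ 1 (mod 3967).

1957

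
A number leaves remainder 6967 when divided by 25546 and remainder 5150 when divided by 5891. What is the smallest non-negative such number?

Write x = 6967 + 25546·k. Then 25546·k ≡ 5150 − 6967 ≡ 4074 (mod 5891).
Need 25546⁻¹ mod 5891. Extended Euclid on (5891, 1982):
5891 = 2·1982 + 1927
1982 = 1·1927 + 55
1927 = 35·55 + 2
55 = 27·2 + 1
2 = 2·1 + 0
Back-substitute:
1 = 55 − 27·2
1 = −27·1927 + 946·55
1 = 946·1982 − 973·1927
1 = −973·5891 + 2892·1982
25546⁻¹ ≡ 2892 (mod 5891), so k ≡ 2892·4074 ≡ 8 (mod 5891).
x = 6967 + 25546·8 = 211335.

211335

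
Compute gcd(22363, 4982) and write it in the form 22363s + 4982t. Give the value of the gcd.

Repeated division:
22363 = 4·4982 + 2435
4982 = 2·2435 + 112
2435 = 21·112 + 83
112 = 1·83 + 29
83 = 2·29 + 25
29 = 1·25 + 4
25 = 6·4 + 1
4 = 4·1 + 0
gcd(22363, 4982) = 1.
Working backward:
1 = 25 − 6·4
1 = −6·29 + 7·25
1 = 7·83 − 20·29
1 = −20·112 + 27·83
1 = 27·2435 − 587·112
1 = −587·4982 + 1201·2435
1 = 1201·22363 − 5391·4982
So 1 = (1201)·22363 + (-5391)·4982.

1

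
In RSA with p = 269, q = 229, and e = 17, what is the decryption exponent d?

φ(n) = (p−1)(q−1) = 268·228 = 61104.
Need d with 17·d ≡ 1 (mod 61104). Apply the extended Euclidean algorithm:
61104 = 3594·17 + 6
17 = 2·6 + 5
6 = 1·5 + 1
5 = 5·1 + 0
Back-substitute:
1 = 6 − 5
1 = −17 + 3·6
1 = 3·61104 − 10783·17
So 17·(-10783) ≡ 1 (mod 61104), hence d ≡ -10783 ≡ 50321 (mod 61104).

50321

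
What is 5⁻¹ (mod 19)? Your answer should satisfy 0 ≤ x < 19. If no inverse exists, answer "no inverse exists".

Apply the Euclidean algorithm to 19 and 5:
19 = 3×5 + 4
5 = 1×4 + 1
4 = 4×1 + 0
The gcd is 1. Working backward:
1 = 5 − 4
1 = −19 + 4·5
So 5·4 ≡ 1 (mod 19).

4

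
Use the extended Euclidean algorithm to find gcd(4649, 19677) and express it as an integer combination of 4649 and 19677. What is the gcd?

1

Apply Euclid's algorithm to 19677 and 4649:
19677 = 4·4649 + 1081
4649 = 4·1081 + 325
1081 = 3·325 + 106
325 = 3·106 + 7
106 = 15·7 + 1
7 = 7·1 + 0
gcd(4649, 19677) = 1.
Working backward:
1 = 106 − 15·7
1 = −15·325 + 46·106
1 = 46·1081 − 153·325
1 = −153·4649 + 658·1081
1 = 658·19677 − 2785·4649
So 1 = (658)·19677 + (-2785)·4649.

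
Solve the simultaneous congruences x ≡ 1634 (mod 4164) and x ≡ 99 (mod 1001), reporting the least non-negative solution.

Write x = 1634 + 4164·k. Then 4164·k ≡ 99 − 1634 ≡ 467 (mod 1001).
Need 4164⁻¹ mod 1001. Extended Euclid on (1001, 160):
1001 = 6*160 + 41
160 = 3*41 + 37
41 = 1*37 + 4
37 = 9*4 + 1
4 = 4*1 + 0
Back-substitute:
1 = 37 − 9·4
1 = −9·41 + 10·37
1 = 10·160 − 39·41
1 = −39·1001 + 244·160
4164⁻¹ ≡ 244 (mod 1001), so k ≡ 244·467 ≡ 835 (mod 1001).
x = 1634 + 4164·835 = 3478574.

3478574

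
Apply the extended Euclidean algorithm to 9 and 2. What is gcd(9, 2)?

Euclidean algorithm:
9 = 4·2 + 1
2 = 2·1 + 0
gcd(9, 2) = 1.
Working backward:
1 = 9 − 4·2
So 1 = (1)·9 + (-4)·2.

1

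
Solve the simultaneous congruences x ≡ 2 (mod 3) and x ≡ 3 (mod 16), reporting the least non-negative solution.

35

Write x = 2 + 3·k. Then 3·k ≡ 3 − 2 ≡ 1 (mod 16).
Need 3⁻¹ mod 16. Extended Euclid on (16, 3):
16 = 5*3 + 1
3 = 3*1 + 0
Back-substitute:
1 = 16 − 5·3
3⁻¹ ≡ 11 (mod 16), so k ≡ 11·1 ≡ 11 (mod 16).
x = 2 + 3·11 = 35.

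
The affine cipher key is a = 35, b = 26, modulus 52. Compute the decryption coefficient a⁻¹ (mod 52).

Extended Euclidean algorithm:
52 = 1×35 + 17
35 = 2×17 + 1
17 = 17×1 + 0
Since gcd(35, 52) = 1, back-substitute to write 1 as a combination:
1 = 35 − 2·17
1 = −2·52 + 3·35
So 35·3 ≡ 1 (mod 52).

3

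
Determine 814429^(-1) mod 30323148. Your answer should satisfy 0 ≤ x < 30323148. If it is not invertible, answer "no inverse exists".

7368553

Run Euclid on (30323148, 814429):
30323148 = 37*814429 + 189275
814429 = 4*189275 + 57329
189275 = 3*57329 + 17288
57329 = 3*17288 + 5465
17288 = 3*5465 + 893
5465 = 6*893 + 107
893 = 8*107 + 37
107 = 2*37 + 33
37 = 1*33 + 4
33 = 8*4 + 1
4 = 4*1 + 0
Since gcd(814429, 30323148) = 1, back-substitute to write 1 as a combination:
1 = 33 − 8·4
1 = −8·37 + 9·33
1 = 9·107 − 26·37
1 = −26·893 + 217·107
1 = 217·5465 − 1328·893
1 = −1328·17288 + 4201·5465
1 = 4201·57329 − 13931·17288
1 = −13931·189275 + 45994·57329
1 = 45994·814429 − 197907·189275
1 = −197907·30323148 + 7368553·814429
So 814429·7368553 ≡ 1 (mod 30323148).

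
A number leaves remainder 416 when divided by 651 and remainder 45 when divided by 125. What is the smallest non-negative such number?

19295

Write x = 416 + 651·k. Then 651·k ≡ 45 − 416 ≡ 4 (mod 125).
Need 651⁻¹ mod 125. Extended Euclid on (125, 26):
125 = 4×26 + 21
26 = 1×21 + 5
21 = 4×5 + 1
5 = 5×1 + 0
Back-substitute:
1 = 21 − 4·5
1 = −4·26 + 5·21
1 = 5·125 − 24·26
651⁻¹ ≡ 101 (mod 125), so k ≡ 101·4 ≡ 29 (mod 125).
x = 416 + 651·29 = 19295.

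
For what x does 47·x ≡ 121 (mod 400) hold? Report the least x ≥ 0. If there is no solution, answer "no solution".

343

First find gcd(47, 400):
400 = 8*47 + 24
47 = 1*24 + 23
24 = 1*23 + 1
23 = 23*1 + 0
gcd = 1, so a unique solution mod 400 exists.
Back-substitute for the Bézout coefficients:
1 = 24 − 23
1 = −47 + 2·24
1 = 2·400 − 17·47
So 47·(-17) ≡ 1 (mod 400), giving 47⁻¹ ≡ 383.
x ≡ 47⁻¹·121 ≡ 383·121 ≡ 343 (mod 400).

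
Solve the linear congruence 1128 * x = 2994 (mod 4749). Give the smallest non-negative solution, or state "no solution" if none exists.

First find gcd(1128, 4749):
4749 = 4×1128 + 237
1128 = 4×237 + 180
237 = 1×180 + 57
180 = 3×57 + 9
57 = 6×9 + 3
9 = 3×3 + 0
gcd = 3 and 3 | 2994, so solutions exist. Divide through by 3: 376x ≡ 998 (mod 1583).
Now find 376⁻¹ mod 1583:
1583 = 4·376 + 79
376 = 4·79 + 60
79 = 1·60 + 19
60 = 3·19 + 3
19 = 6·3 + 1
3 = 3·1 + 0
Back-substitute:
1 = 19 − 6·3
1 = −6·60 + 19·19
1 = 19·79 − 25·60
1 = −25·376 + 119·79
1 = 119·1583 − 501·376
So 376·(-501) ≡ 1 (mod 1583), i.e. 376⁻¹ ≡ 1082.
Then x ≡ 1082·998 ≡ 230 (mod 1583); the smallest non-negative solution is x = 230.

230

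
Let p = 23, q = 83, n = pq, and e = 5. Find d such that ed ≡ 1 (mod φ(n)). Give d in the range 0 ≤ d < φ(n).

361

φ(n) = (p−1)(q−1) = 22·82 = 1804.
Need d with 5·d ≡ 1 (mod 1804). Apply the extended Euclidean algorithm:
1804 = 360*5 + 4
5 = 1*4 + 1
4 = 4*1 + 0
Back-substitute:
1 = 5 − 4
1 = −1804 + 361·5
So 5·361 ≡ 1 (mod 1804), hence d = 361.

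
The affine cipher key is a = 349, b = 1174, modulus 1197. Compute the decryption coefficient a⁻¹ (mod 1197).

Apply the Euclidean algorithm to 1197 and 349:
1197 = 3×349 + 150
349 = 2×150 + 49
150 = 3×49 + 3
49 = 16×3 + 1
3 = 3×1 + 0
Since gcd(349, 1197) = 1, back-substitute to write 1 as a combination:
1 = 49 − 16·3
1 = −16·150 + 49·49
1 = 49·349 − 114·150
1 = −114·1197 + 391·349
So 349·391 ≡ 1 (mod 1197).

391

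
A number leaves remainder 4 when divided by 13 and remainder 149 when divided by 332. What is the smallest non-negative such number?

Write x = 4 + 13·k. Then 13·k ≡ 149 − 4 ≡ 145 (mod 332).
Need 13⁻¹ mod 332. Extended Euclid on (332, 13):
332 = 25*13 + 7
13 = 1*7 + 6
7 = 1*6 + 1
6 = 6*1 + 0
Back-substitute:
1 = 7 − 6
1 = −13 + 2·7
1 = 2·332 − 51·13
13⁻¹ ≡ 281 (mod 332), so k ≡ 281·145 ≡ 241 (mod 332).
x = 4 + 13·241 = 3137.

3137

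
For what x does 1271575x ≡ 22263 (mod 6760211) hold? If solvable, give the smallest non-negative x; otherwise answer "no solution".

4162173

First find gcd(1271575, 6760211):
6760211 = 5×1271575 + 402336
1271575 = 3×402336 + 64567
402336 = 6×64567 + 14934
64567 = 4×14934 + 4831
14934 = 3×4831 + 441
4831 = 10×441 + 421
441 = 1×421 + 20
421 = 21×20 + 1
20 = 20×1 + 0
gcd = 1, so a unique solution mod 6760211 exists.
Back-substitute for the Bézout coefficients:
1 = 421 − 21·20
1 = −21·441 + 22·421
1 = 22·4831 − 241·441
1 = −241·14934 + 745·4831
1 = 745·64567 − 3221·14934
1 = −3221·402336 + 20071·64567
1 = 20071·1271575 − 63434·402336
1 = −63434·6760211 + 337241·1271575
So 1271575·(337241) ≡ 1 (mod 6760211), giving 1271575⁻¹ ≡ 337241.
x ≡ 1271575⁻¹·22263 ≡ 337241·22263 ≡ 4162173 (mod 6760211).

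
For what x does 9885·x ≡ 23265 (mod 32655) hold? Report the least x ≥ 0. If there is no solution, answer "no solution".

2034

First find gcd(9885, 32655):
32655 = 3·9885 + 3000
9885 = 3·3000 + 885
3000 = 3·885 + 345
885 = 2·345 + 195
345 = 1·195 + 150
195 = 1·150 + 45
150 = 3·45 + 15
45 = 3·15 + 0
gcd = 15 and 15 | 23265, so solutions exist. Divide through by 15: 659x ≡ 1551 (mod 2177).
Now find 659⁻¹ mod 2177:
2177 = 3*659 + 200
659 = 3*200 + 59
200 = 3*59 + 23
59 = 2*23 + 13
23 = 1*13 + 10
13 = 1*10 + 3
10 = 3*3 + 1
3 = 3*1 + 0
Back-substitute:
1 = 10 − 3·3
1 = −3·13 + 4·10
1 = 4·23 − 7·13
1 = −7·59 + 18·23
1 = 18·200 − 61·59
1 = −61·659 + 201·200
1 = 201·2177 − 664·659
So 659·(-664) ≡ 1 (mod 2177), i.e. 659⁻¹ ≡ 1513.
Then x ≡ 1513·1551 ≡ 2034 (mod 2177); the smallest non-negative solution is x = 2034.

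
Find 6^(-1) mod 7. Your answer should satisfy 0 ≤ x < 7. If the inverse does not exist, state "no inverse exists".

gcd(7, 6) by repeated division:
7 = 1·6 + 1
6 = 6·1 + 0
The gcd is 1. Working backward:
1 = 7 − 6
Thus 6·(-1) ≡ 1 (mod 7); reducing, -1 mod 7 = 6.

6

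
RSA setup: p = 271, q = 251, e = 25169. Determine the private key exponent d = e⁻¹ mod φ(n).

φ(n) = (p−1)(q−1) = 270·250 = 67500.
Need d with 25169·d ≡ 1 (mod 67500). Apply the extended Euclidean algorithm:
67500 = 2×25169 + 17162
25169 = 1×17162 + 8007
17162 = 2×8007 + 1148
8007 = 6×1148 + 1119
1148 = 1×1119 + 29
1119 = 38×29 + 17
29 = 1×17 + 12
17 = 1×12 + 5
12 = 2×5 + 2
5 = 2×2 + 1
2 = 2×1 + 0
Back-substitute:
1 = 5 − 2·2
1 = −2·12 + 5·5
1 = 5·17 − 7·12
1 = −7·29 + 12·17
1 = 12·1119 − 463·29
1 = −463·1148 + 475·1119
1 = 475·8007 − 3313·1148
1 = −3313·17162 + 7101·8007
1 = 7101·25169 − 10414·17162
1 = −10414·67500 + 27929·25169
So 25169·27929 ≡ 1 (mod 67500), hence d = 27929.

27929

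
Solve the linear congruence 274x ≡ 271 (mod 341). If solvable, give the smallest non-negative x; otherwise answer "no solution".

169

First find gcd(274, 341):
341 = 1*274 + 67
274 = 4*67 + 6
67 = 11*6 + 1
6 = 6*1 + 0
gcd = 1, so a unique solution mod 341 exists.
Back-substitute for the Bézout coefficients:
1 = 67 − 11·6
1 = −11·274 + 45·67
1 = 45·341 − 56·274
So 274·(-56) ≡ 1 (mod 341), giving 274⁻¹ ≡ 285.
x ≡ 274⁻¹·271 ≡ 285·271 ≡ 169 (mod 341).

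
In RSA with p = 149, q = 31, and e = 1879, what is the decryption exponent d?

φ(n) = (p−1)(q−1) = 148·30 = 4440.
Need d with 1879·d ≡ 1 (mod 4440). Apply the extended Euclidean algorithm:
4440 = 2×1879 + 682
1879 = 2×682 + 515
682 = 1×515 + 167
515 = 3×167 + 14
167 = 11×14 + 13
14 = 1×13 + 1
13 = 13×1 + 0
Back-substitute:
1 = 14 − 13
1 = −167 + 12·14
1 = 12·515 − 37·167
1 = −37·682 + 49·515
1 = 49·1879 − 135·682
1 = −135·4440 + 319·1879
So 1879·319 ≡ 1 (mod 4440), hence d = 319.

319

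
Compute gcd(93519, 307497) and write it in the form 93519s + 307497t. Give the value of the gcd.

Apply Euclid's algorithm to 307497 and 93519:
307497 = 3×93519 + 26940
93519 = 3×26940 + 12699
26940 = 2×12699 + 1542
12699 = 8×1542 + 363
1542 = 4×363 + 90
363 = 4×90 + 3
90 = 30×3 + 0
gcd(93519, 307497) = 3.
Back-substituting:
3 = 363 − 4·90
3 = −4·1542 + 17·363
3 = 17·12699 − 140·1542
3 = −140·26940 + 297·12699
3 = 297·93519 − 1031·26940
3 = −1031·307497 + 3390·93519
So 3 = (-1031)·307497 + (3390)·93519.

3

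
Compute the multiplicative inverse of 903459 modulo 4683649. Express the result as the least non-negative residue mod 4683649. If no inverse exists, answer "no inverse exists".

4055996

Apply the Euclidean algorithm to 4683649 and 903459:
4683649 = 5·903459 + 166354
903459 = 5·166354 + 71689
166354 = 2·71689 + 22976
71689 = 3·22976 + 2761
22976 = 8·2761 + 888
2761 = 3·888 + 97
888 = 9·97 + 15
97 = 6·15 + 7
15 = 2·7 + 1
7 = 7·1 + 0
Since gcd(903459, 4683649) = 1, back-substitute to write 1 as a combination:
1 = 15 − 2·7
1 = −2·97 + 13·15
1 = 13·888 − 119·97
1 = −119·2761 + 370·888
1 = 370·22976 − 3079·2761
1 = −3079·71689 + 9607·22976
1 = 9607·166354 − 22293·71689
1 = −22293·903459 + 121072·166354
1 = 121072·4683649 − 627653·903459
Thus 903459·(-627653) ≡ 1 (mod 4683649); reducing, -627653 mod 4683649 = 4055996.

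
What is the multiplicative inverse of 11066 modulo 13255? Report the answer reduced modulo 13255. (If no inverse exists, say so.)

no inverse exists

Compute gcd(11066, 13255):
13255 = 1×11066 + 2189
11066 = 5×2189 + 121
2189 = 18×121 + 11
121 = 11×11 + 0
The gcd is 11, not 1, hence no inverse exists.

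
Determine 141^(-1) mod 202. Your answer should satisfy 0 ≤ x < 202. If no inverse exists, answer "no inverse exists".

149

gcd(202, 141) by repeated division:
202 = 1·141 + 61
141 = 2·61 + 19
61 = 3·19 + 4
19 = 4·4 + 3
4 = 1·3 + 1
3 = 3·1 + 0
Since gcd(141, 202) = 1, back-substitute to write 1 as a combination:
1 = 4 − 3
1 = −19 + 5·4
1 = 5·61 − 16·19
1 = −16·141 + 37·61
1 = 37·202 − 53·141
Hence 141⁻¹ ≡ -53 ≡ 149 (mod 202).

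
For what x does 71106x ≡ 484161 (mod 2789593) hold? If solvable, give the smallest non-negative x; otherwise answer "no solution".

First find gcd(71106, 2789593):
2789593 = 39*71106 + 16459
71106 = 4*16459 + 5270
16459 = 3*5270 + 649
5270 = 8*649 + 78
649 = 8*78 + 25
78 = 3*25 + 3
25 = 8*3 + 1
3 = 3*1 + 0
gcd = 1, so a unique solution mod 2789593 exists.
Back-substitute for the Bézout coefficients:
1 = 25 − 8·3
1 = −8·78 + 25·25
1 = 25·649 − 208·78
1 = −208·5270 + 1689·649
1 = 1689·16459 − 5275·5270
1 = −5275·71106 + 22789·16459
1 = 22789·2789593 − 894046·71106
So 71106·(-894046) ≡ 1 (mod 2789593), giving 71106⁻¹ ≡ 1895547.
x ≡ 71106⁻¹·484161 ≡ 1895547·484161 ≡ 1729997 (mod 2789593).

1729997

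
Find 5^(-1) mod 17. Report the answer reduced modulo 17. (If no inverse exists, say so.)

7

Extended Euclidean algorithm:
17 = 3×5 + 2
5 = 2×2 + 1
2 = 2×1 + 0
The gcd is 1. Working backward:
1 = 5 − 2·2
1 = −2·17 + 7·5
So 5·7 ≡ 1 (mod 17).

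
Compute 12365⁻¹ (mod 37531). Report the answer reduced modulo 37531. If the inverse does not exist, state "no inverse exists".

2152

Extended Euclidean algorithm:
37531 = 3*12365 + 436
12365 = 28*436 + 157
436 = 2*157 + 122
157 = 1*122 + 35
122 = 3*35 + 17
35 = 2*17 + 1
17 = 17*1 + 0
gcd = 1, so the inverse exists. Back-substitute:
1 = 35 − 2·17
1 = −2·122 + 7·35
1 = 7·157 − 9·122
1 = −9·436 + 25·157
1 = 25·12365 − 709·436
1 = −709·37531 + 2152·12365
So 12365·2152 ≡ 1 (mod 37531).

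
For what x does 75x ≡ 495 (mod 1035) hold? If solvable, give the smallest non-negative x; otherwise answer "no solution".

First find gcd(75, 1035):
1035 = 13*75 + 60
75 = 1*60 + 15
60 = 4*15 + 0
gcd = 15 and 15 | 495, so solutions exist. Divide through by 15: 5x ≡ 33 (mod 69).
Now find 5⁻¹ mod 69:
69 = 13*5 + 4
5 = 1*4 + 1
4 = 4*1 + 0
Back-substitute:
1 = 5 − 4
1 = −69 + 14·5
So 5⁻¹ ≡ 14 (mod 69).
Then x ≡ 14·33 ≡ 48 (mod 69); the smallest non-negative solution is x = 48.

48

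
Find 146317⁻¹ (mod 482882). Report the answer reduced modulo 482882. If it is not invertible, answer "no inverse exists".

Apply the Euclidean algorithm to 482882 and 146317:
482882 = 3·146317 + 43931
146317 = 3·43931 + 14524
43931 = 3·14524 + 359
14524 = 40·359 + 164
359 = 2·164 + 31
164 = 5·31 + 9
31 = 3·9 + 4
9 = 2·4 + 1
4 = 4·1 + 0
gcd = 1, so the inverse exists. Back-substitute:
1 = 9 − 2·4
1 = −2·31 + 7·9
1 = 7·164 − 37·31
1 = −37·359 + 81·164
1 = 81·14524 − 3277·359
1 = −3277·43931 + 9912·14524
1 = 9912·146317 − 33013·43931
1 = −33013·482882 + 108951·146317
So 146317·108951 ≡ 1 (mod 482882).

108951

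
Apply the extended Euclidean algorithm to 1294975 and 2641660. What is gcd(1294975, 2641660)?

Repeated division:
2641660 = 2*1294975 + 51710
1294975 = 25*51710 + 2225
51710 = 23*2225 + 535
2225 = 4*535 + 85
535 = 6*85 + 25
85 = 3*25 + 10
25 = 2*10 + 5
10 = 2*5 + 0
gcd(1294975, 2641660) = 5.
Working backward:
5 = 25 − 2·10
5 = −2·85 + 7·25
5 = 7·535 − 44·85
5 = −44·2225 + 183·535
5 = 183·51710 − 4253·2225
5 = −4253·1294975 + 106508·51710
5 = 106508·2641660 − 217269·1294975
So 5 = (106508)·2641660 + (-217269)·1294975.

5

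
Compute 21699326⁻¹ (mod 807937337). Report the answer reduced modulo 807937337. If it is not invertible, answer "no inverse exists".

30695163

gcd(807937337, 21699326) by repeated division:
807937337 = 37×21699326 + 5062275
21699326 = 4×5062275 + 1450226
5062275 = 3×1450226 + 711597
1450226 = 2×711597 + 27032
711597 = 26×27032 + 8765
27032 = 3×8765 + 737
8765 = 11×737 + 658
737 = 1×658 + 79
658 = 8×79 + 26
79 = 3×26 + 1
26 = 26×1 + 0
Since gcd(21699326, 807937337) = 1, back-substitute to write 1 as a combination:
1 = 79 − 3·26
1 = −3·658 + 25·79
1 = 25·737 − 28·658
1 = −28·8765 + 333·737
1 = 333·27032 − 1027·8765
1 = −1027·711597 + 27035·27032
1 = 27035·1450226 − 55097·711597
1 = −55097·5062275 + 192326·1450226
1 = 192326·21699326 − 824401·5062275
1 = −824401·807937337 + 30695163·21699326
So 21699326·30695163 ≡ 1 (mod 807937337).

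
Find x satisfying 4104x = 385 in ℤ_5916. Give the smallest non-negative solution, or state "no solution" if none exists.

no solution

gcd(4104, 5916):
5916 = 1·4104 + 1812
4104 = 2·1812 + 480
1812 = 3·480 + 372
480 = 1·372 + 108
372 = 3·108 + 48
108 = 2·48 + 12
48 = 4·12 + 0
gcd = 12, but 12 ∤ 385, so the congruence has no solution.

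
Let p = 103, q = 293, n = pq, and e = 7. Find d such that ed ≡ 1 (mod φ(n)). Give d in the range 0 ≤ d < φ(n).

4255

φ(n) = (p−1)(q−1) = 102·292 = 29784.
Need d with 7·d ≡ 1 (mod 29784). Apply the extended Euclidean algorithm:
29784 = 4254×7 + 6
7 = 1×6 + 1
6 = 6×1 + 0
Back-substitute:
1 = 7 − 6
1 = −29784 + 4255·7
So 7·4255 ≡ 1 (mod 29784), hence d = 4255.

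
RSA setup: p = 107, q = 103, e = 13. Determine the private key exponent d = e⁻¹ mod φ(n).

φ(n) = (p−1)(q−1) = 106·102 = 10812.
Need d with 13·d ≡ 1 (mod 10812). Apply the extended Euclidean algorithm:
10812 = 831·13 + 9
13 = 1·9 + 4
9 = 2·4 + 1
4 = 4·1 + 0
Back-substitute:
1 = 9 − 2·4
1 = −2·13 + 3·9
1 = 3·10812 − 2495·13
So 13·(-2495) ≡ 1 (mod 10812), hence d ≡ -2495 ≡ 8317 (mod 10812).

8317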